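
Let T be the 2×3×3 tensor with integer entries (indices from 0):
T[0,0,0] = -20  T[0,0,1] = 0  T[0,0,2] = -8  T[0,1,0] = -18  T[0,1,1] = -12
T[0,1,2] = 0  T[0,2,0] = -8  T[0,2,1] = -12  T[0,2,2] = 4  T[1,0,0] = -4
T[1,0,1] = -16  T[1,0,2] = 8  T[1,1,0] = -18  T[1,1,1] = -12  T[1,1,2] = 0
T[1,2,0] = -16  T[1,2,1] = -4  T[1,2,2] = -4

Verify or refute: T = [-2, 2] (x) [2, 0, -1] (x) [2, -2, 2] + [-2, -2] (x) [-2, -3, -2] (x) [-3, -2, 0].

Yes

Reconstruct entrywise from the claimed factors. For example, T[0,2,2] = 4 and Σₗ aₗ[0]bₗ[2]cₗ[2] = (-2)·(-1)·(2) + (-2)·(-2)·(0) = 4; checking all 18 entries, every one matches. The claim holds.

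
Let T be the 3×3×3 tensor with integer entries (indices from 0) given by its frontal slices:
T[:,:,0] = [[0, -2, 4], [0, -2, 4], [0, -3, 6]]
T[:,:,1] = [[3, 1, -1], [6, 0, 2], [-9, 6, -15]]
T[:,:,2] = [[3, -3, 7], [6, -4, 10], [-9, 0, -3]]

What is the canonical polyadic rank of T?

2

Lower bound: in the mode-1 unfolding of T (rows indexed by i, columns by (j,k)) the 2×2 minor on rows i ∈ {0, 1}, columns (j,k) ∈ {(0,1), (1,0)} is det [[3, -2], [6, -2]] = 6 ≠ 0, so that unfolding has rank ≥ 2 and hence rank(T) ≥ 2 (CP rank is at least every unfolding rank, though it can be larger).
Upper bound: with S_k = T[:,:,k], the two rank-1 terms a₁b₁ᵀ, a₂b₂ᵀ are the rank-1 members of the pencil x·S₀ + y·S₁.
The 2×2 minor of x·S₀ + y·S₁ on rows {0,1}, columns {0,1} is 6·xy − 6·y² = 6·(x − y)(y), vanishing at (x:y) = (1:1) and (1:0).
M₁ = S₀ + S₁ = [[3, -1, 3], [6, -2, 6], [-9, 3, -9]] = (1, 2, -3)(3, -1, 3)ᵀ and M₂ = S₀ = [[0, -2, 4], [0, -2, 4], [0, -3, 6]] = −(2, 2, 3)(0, 1, -2)ᵀ, so take a₁ = (1, 2, -3), b₁ = (3, -1, 3), a₂ = (2, 2, 3), b₂ = (0, 1, -2).
Each slice is an integer combination of E₁ = a₁b₁ᵀ and E₂ = a₂b₂ᵀ: S₀ = −E₂, S₁ = E₁ + E₂, S₂ = E₁ − E₂; reading off coefficients, c₁ = (0, 1, 1) and c₂ = (-1, 1, -1).
Hence T = (1, 2, -3) (x) (3, -1, 3) (x) (0, 1, 1) + (2, 2, 3) (x) (0, 1, -2) (x) (-1, 1, -1), so rank(T) ≤ 2.
These bounds meet, so rank(T) = 2.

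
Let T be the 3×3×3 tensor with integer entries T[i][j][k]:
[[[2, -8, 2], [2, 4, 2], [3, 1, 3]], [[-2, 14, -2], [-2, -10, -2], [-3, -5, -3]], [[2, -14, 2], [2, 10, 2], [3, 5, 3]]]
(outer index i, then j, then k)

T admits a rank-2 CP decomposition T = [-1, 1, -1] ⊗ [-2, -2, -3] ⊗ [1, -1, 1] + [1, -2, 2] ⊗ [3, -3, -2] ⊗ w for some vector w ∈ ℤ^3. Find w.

w = [0, -2, 0]

Subtract the known terms from T to get the rank-1 residual R = [1, -2, 2] ⊗ [3, -3, -2] ⊗ w, so R[i,j,k] = a[i]·b[j]·w[k]. Pick indices with nonzero a[0]·b[0] = (1)·(3) = 3. Only the fibre through (0,0,·) is needed: R[0,0,:] = T[0,0,:] − Σₗ aₗ[0]bₗ[0]cₗ = [2, -8, 2] − (-1)·(-2)·[1, -1, 1] = [0, -6, 0]. Then w[k] = R[0,0,k] / 3 for each k, giving w = [0, -6, 0] / 3 = [0, -2, 0].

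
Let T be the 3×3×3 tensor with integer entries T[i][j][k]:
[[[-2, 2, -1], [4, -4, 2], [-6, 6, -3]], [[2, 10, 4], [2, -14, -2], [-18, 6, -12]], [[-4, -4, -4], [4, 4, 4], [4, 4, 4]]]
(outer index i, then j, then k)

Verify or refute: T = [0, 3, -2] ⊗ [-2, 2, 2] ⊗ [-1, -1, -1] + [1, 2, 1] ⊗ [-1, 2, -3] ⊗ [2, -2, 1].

No

Reconstruct entry (2,0,0) from the claimed factors: Σₗ aₗ[2]bₗ[0]cₗ[0] = (-2)·(-2)·(-1) + (1)·(-1)·(2) = -6, but T[2,0,0] = -4. The claim is false.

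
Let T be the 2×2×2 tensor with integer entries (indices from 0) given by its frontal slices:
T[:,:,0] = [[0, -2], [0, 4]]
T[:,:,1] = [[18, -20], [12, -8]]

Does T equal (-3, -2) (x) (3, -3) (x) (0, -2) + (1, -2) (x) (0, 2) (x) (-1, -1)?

Yes

Reconstruct entrywise from the claimed factors. For example, T[1,1,1] = -8 and Σₗ aₗ[1]bₗ[1]cₗ[1] = (-2)·(-3)·(-2) + (-2)·(2)·(-1) = -8; checking all 8 entries, every one matches. The claim holds.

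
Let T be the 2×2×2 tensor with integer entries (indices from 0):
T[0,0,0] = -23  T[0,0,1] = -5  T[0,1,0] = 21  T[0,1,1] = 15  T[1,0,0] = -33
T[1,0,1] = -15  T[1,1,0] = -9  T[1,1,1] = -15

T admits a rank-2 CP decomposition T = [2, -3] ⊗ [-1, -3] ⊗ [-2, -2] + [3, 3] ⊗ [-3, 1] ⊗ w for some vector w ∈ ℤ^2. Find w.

Subtract the known terms from T to get the rank-1 residual R = [3, 3] ⊗ [-3, 1] ⊗ w, so R[i,j,k] = a[i]·b[j]·w[k]. Pick indices with nonzero a[0]·b[0] = (3)·(-3) = -9. Only the fibre through (0,0,·) is needed: R[0,0,:] = T[0,0,:] − Σₗ aₗ[0]bₗ[0]cₗ = [-23, -5] − (2)·(-1)·[-2, -2] = [-27, -9]. Then w[k] = R[0,0,k] / -9 for each k, giving w = [-27, -9] / -9 = [3, 1].

w = [3, 1]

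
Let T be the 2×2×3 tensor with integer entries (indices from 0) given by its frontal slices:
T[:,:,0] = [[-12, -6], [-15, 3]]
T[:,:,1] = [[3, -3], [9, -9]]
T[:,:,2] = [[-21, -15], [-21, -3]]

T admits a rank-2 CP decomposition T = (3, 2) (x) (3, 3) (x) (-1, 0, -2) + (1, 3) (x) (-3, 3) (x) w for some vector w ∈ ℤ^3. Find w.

w = (1, -1, 1)

Subtract the known terms from T to get the rank-1 residual R = (1, 3) (x) (-3, 3) (x) w, so R[i,j,k] = a[i]·b[j]·w[k]. Pick indices with nonzero a[0]·b[0] = (1)·(-3) = -3. Only the fibre through (0,0,·) is needed: R[0,0,:] = T[0,0,:] − Σₗ aₗ[0]bₗ[0]cₗ = [-12, 3, -21] − (3)·(3)·(-1, 0, -2) = [-3, 3, -3]. Then w[k] = R[0,0,k] / -3 for each k, giving w = [-3, 3, -3] / -3 = (1, -1, 1).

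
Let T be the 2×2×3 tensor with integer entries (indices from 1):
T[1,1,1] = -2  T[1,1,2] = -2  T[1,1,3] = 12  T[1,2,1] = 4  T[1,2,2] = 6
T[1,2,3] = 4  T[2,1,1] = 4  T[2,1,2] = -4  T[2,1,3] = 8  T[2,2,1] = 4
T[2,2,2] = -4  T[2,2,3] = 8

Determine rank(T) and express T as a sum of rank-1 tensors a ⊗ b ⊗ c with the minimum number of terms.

Lower bound: the mode-3 unfolding of T (rows indexed by k, columns by (i,j) = (1,1), (1,2), (2,1), (2,2)) is [[-2, 4, 4, 4], [-2, 6, -4, -4], [12, 4, 8, 8]].
There the 3×3 minor on rows k ∈ {1, 2, 3}, columns (i,j) ∈ {(1,1), (1,2), (2,1)} is det [[-2, 4, 4], [-2, 6, -4], [12, 4, 8]] = -576 ≠ 0, so this unfolding has rank ≥ 3; CP rank is at least every unfolding rank, so rank(T) ≥ 3. (This is only a lower bound: in general the CP rank may exceed every unfolding rank, so we still need to exhibit 3 rank-1 terms summing to T.)
Upper bound: T is a sum of 3 rank-1 terms, T = [1, 0] ⊗ [1, -1] ⊗ [-4, -2, 4] + [1, 0] ⊗ [1, 2] ⊗ [-2, 4, 0] + [1, 1] ⊗ [1, 1] ⊗ [4, -4, 8] (one valid choice — decompositions are not unique — normalised so each a, b is primitive with positive first nonzero entry; check it by expanding all entries), so rank(T) ≤ 3.
These bounds meet, so rank(T) = 3.

rank(T) = 3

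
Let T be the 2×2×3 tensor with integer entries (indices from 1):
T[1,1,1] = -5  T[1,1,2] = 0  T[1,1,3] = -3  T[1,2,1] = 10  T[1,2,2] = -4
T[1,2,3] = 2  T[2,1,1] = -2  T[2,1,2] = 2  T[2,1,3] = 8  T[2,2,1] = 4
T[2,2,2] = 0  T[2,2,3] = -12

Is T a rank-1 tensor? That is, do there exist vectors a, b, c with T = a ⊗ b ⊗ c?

The mode-3 unfolding of T (rows indexed by k, columns by (i,j) = (1,1), (1,2), (2,1), (2,2)) is [[-5, 10, -2, 4], [0, -4, 2, 0], [-3, 2, 8, -12]].
There the 3×3 minor on rows k ∈ {1, 2, 3}, columns (i,j) ∈ {(1,1), (1,2), (2,1)} is det [[-5, 10, -2], [0, -4, 2], [-3, 2, 8]] = 144 ≠ 0, so this unfolding has rank ≥ 3; CP rank is at least every unfolding rank, so rank(T) ≥ 3.
In particular rank(T) ≥ 3 > 1, so T is not rank-1.

No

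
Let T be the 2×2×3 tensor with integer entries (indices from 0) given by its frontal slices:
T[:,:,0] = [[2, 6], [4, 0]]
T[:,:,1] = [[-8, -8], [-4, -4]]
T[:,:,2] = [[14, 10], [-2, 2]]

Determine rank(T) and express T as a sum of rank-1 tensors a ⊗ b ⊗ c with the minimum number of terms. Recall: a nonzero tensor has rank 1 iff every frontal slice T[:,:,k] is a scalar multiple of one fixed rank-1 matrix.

Lower bound: the mode-3 unfolding of T (rows indexed by k, columns by (i,j) = (0,0), (0,1), (1,0), (1,1)) is [[2, 6, 4, 0], [-8, -8, -4, -4], [14, 10, -2, 2]].
There the 3×3 minor on rows k ∈ {0, 1, 2}, columns (i,j) ∈ {(0,0), (0,1), (1,0)} is det [[2, 6, 4], [-8, -8, -4], [14, 10, -2]] = -192 ≠ 0, so this unfolding has rank ≥ 3; CP rank is at least every unfolding rank, so rank(T) ≥ 3. (Flattening ranks never certify an upper bound on CP rank; for that we must actually write T with 3 rank-1 terms.)
Upper bound: T is a sum of 3 rank-1 terms, T = (1, -1) ⊗ (1, 0) ⊗ (-4, 0, 4) + (1, -1) ⊗ (1, 1) ⊗ (2, 0, 2) + (2, 1) ⊗ (1, 1) ⊗ (2, -4, 4) (written with every a and b primitive with positive leading entry and the scale carried by c; CP decompositions are not unique, and this one is verified by expanding entrywise), so rank(T) ≤ 3.
These bounds meet, so rank(T) = 3.

rank(T) = 3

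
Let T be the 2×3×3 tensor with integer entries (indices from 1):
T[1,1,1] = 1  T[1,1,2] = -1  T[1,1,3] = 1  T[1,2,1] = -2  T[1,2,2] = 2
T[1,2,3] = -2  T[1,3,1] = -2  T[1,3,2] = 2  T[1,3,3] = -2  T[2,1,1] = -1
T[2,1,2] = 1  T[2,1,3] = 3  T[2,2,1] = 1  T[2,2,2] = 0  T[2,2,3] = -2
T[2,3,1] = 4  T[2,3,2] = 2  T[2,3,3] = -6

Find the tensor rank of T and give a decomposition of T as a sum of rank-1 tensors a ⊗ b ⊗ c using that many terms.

rank(T) = 3

Lower bound: in the mode-2 unfolding of T (rows indexed by j, columns by (i,k)) the 3×3 minor on rows j ∈ {1, 2, 3}, columns (i,k) ∈ {(1,1), (2,1), (2,2)} is det [[1, -1, 1], [-2, 1, 0], [-2, 4, 2]] = -8 ≠ 0, so that unfolding has rank ≥ 3 and hence rank(T) ≥ 3 (CP rank is at least every unfolding rank, though it can be larger).
Upper bound: T is a sum of 3 rank-1 terms, T = [0, 1] ⊗ [1, 0, 2] ⊗ [1, 1, -1] + [0, 1] ⊗ [2, -1, -2] ⊗ [-1, 0, 2] + [1, 0] ⊗ [1, -2, -2] ⊗ [1, -1, 1] (one valid choice — decompositions are not unique — normalised so each a, b is primitive with positive first nonzero entry; check it by expanding all entries), so rank(T) ≤ 3.
These bounds meet, so rank(T) = 3.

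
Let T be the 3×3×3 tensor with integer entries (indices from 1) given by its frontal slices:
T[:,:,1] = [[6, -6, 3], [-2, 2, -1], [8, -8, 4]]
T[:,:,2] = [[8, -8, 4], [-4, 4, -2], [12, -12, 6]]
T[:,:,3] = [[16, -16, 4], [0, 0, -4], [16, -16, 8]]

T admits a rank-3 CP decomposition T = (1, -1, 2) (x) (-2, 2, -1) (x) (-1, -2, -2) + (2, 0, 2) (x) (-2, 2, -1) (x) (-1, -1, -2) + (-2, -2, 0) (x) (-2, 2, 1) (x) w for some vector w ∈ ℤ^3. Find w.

w = (0, 0, 1)

Subtract the known terms from T to get the rank-1 residual R = (-2, -2, 0) (x) (-2, 2, 1) (x) w, so R[i,j,k] = a[i]·b[j]·w[k]. Pick indices with nonzero a[1]·b[1] = (-2)·(-2) = 4. Only the fibre through (1,1,·) is needed: R[1,1,:] = T[1,1,:] − Σₗ aₗ[1]bₗ[1]cₗ = [6, 8, 16] − (1)·(-2)·(-1, -2, -2) − (2)·(-2)·(-1, -1, -2) = [0, 0, 4]. Then w[k] = R[1,1,k] / 4 for each k, giving w = [0, 0, 4] / 4 = (0, 0, 1).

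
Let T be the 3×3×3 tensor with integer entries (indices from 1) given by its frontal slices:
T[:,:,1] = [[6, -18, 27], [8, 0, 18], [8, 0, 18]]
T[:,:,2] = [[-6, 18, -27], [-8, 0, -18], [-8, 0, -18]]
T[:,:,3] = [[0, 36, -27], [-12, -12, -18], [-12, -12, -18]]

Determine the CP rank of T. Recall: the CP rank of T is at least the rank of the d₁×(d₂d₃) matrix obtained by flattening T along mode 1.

Lower bound: the mode-3 unfolding of T (rows indexed by k, columns by (i,j) = (1,1), (1,2), (1,3), (2,1), (2,2), (2,3), (3,1), (3,2), (3,3)) is [[6, -18, 27, 8, 0, 18, 8, 0, 18], [-6, 18, -27, -8, 0, -18, -8, 0, -18], [0, 36, -27, -12, -12, -18, -12, -12, -18]].
There the 2×2 minor on rows k ∈ {1, 3}, columns (i,j) ∈ {(1,1), (1,2)} is det [[6, -18], [0, 36]] = 216 ≠ 0, so this unfolding has rank ≥ 2; CP rank is at least every unfolding rank, so rank(T) ≥ 2. (Unfolding ranks only ever bound the CP rank from below — rank(T) can be strictly larger than all of them — so the matching upper bound has to come from an explicit 2-term decomposition.)
Upper bound — finding two terms. Write S_k = T[:,:,k] for the frontal slices: S₁ = [[6, -18, 27], [8, 0, 18], [8, 0, 18]], S₂ = [[-6, 18, -27], [-8, 0, -18], [-8, 0, -18]], S₃ = [[0, 36, -27], [-12, -12, -18], [-12, -12, -18]].
If T = a₁ ⊗ b₁ ⊗ c₁ + a₂ ⊗ b₂ ⊗ c₂ then each S_k = c₁[k]·a₁b₁ᵀ + c₂[k]·a₂b₂ᵀ. S₁ and S₃ are linearly independent, so a₁b₁ᵀ and a₂b₂ᵀ must span the same plane of matrices: they are the rank-1 matrices of the form x·S₁ + y·S₃.
The 2×2 minor of x·S₁ + y·S₃ on rows {1,2}, columns {1,2} is 144·x² − 576·xy + 432·y² = 144·(x − 3·y)(x − y), vanishing at (x:y) = (3:1) and (1:1).
M₁ = 3·S₁ + S₃ = [[18, -18, 54], [12, -12, 36], [12, -12, 36]] = 6·(3, 2, 2)(1, -1, 3)ᵀ and M₂ = S₁ + S₃ = [[6, 18, 0], [-4, -12, 0], [-4, -12, 0]] = 2·(3, -2, -2)(1, 3, 0)ᵀ, so take a₁ = (3, 2, 2), b₁ = (1, -1, 3), a₂ = (3, -2, -2), b₂ = (1, 3, 0).
Each slice is an integer combination of E₁ = a₁b₁ᵀ and E₂ = a₂b₂ᵀ: S₁ = 3·E₁ − E₂, S₂ = −3·E₁ + E₂, S₃ = −3·E₁ + 3·E₂; reading off coefficients, c₁ = (3, -3, -3) and c₂ = (-1, 1, 3).
Hence T = (3, 2, 2) ⊗ (1, -1, 3) ⊗ (3, -3, -3) + (3, -2, -2) ⊗ (1, 3, 0) ⊗ (-1, 1, 3), so rank(T) ≤ 2.
These bounds meet, so rank(T) = 2.

2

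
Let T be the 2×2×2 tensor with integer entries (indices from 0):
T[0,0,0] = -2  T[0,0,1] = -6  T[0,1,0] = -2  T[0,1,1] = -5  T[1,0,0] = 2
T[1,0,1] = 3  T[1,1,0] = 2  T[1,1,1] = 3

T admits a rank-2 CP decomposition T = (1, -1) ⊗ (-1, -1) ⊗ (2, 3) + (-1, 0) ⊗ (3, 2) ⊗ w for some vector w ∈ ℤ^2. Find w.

w = (0, 1)

Subtract the known terms from T to get the rank-1 residual R = (-1, 0) ⊗ (3, 2) ⊗ w, so R[i,j,k] = a[i]·b[j]·w[k]. Pick indices with nonzero a[0]·b[0] = (-1)·(3) = -3. Only the fibre through (0,0,·) is needed: R[0,0,:] = T[0,0,:] − Σₗ aₗ[0]bₗ[0]cₗ = [-2, -6] − (1)·(-1)·(2, 3) = [0, -3]. Then w[k] = R[0,0,k] / -3 for each k, giving w = [0, -3] / -3 = (0, 1).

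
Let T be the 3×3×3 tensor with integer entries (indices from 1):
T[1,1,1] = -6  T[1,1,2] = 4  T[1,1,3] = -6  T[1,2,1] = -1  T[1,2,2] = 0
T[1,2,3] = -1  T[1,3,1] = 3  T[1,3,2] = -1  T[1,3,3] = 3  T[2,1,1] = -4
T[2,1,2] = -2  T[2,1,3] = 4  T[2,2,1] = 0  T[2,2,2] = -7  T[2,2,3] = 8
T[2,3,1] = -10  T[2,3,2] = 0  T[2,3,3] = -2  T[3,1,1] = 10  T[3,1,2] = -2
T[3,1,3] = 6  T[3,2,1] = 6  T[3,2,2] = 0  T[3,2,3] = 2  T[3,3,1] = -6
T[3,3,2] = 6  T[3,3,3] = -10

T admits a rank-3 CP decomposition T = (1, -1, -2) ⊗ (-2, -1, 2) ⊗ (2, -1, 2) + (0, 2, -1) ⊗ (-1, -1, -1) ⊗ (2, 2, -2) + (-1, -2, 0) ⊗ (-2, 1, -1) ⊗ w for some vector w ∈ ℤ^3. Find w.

w = (-1, 1, -1)

Subtract the known terms from T to get the rank-1 residual R = (-1, -2, 0) ⊗ (-2, 1, -1) ⊗ w, so R[i,j,k] = a[i]·b[j]·w[k]. Pick indices with nonzero a[1]·b[1] = (-1)·(-2) = 2. Only the fibre through (1,1,·) is needed: R[1,1,:] = T[1,1,:] − Σₗ aₗ[1]bₗ[1]cₗ = [-6, 4, -6] − (1)·(-2)·(2, -1, 2) − (0)·(-1)·(2, 2, -2) = [-2, 2, -2]. Then w[k] = R[1,1,k] / 2 for each k, giving w = [-2, 2, -2] / 2 = (-1, 1, -1).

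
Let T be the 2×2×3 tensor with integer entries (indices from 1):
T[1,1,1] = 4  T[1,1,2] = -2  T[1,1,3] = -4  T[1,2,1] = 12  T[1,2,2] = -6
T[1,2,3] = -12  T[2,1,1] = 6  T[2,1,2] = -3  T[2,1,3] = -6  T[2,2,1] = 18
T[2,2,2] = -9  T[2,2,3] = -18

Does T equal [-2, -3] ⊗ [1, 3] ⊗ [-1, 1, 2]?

No

Reconstruct entry (1,1,1) from the claimed factors: Σₗ aₗ[1]bₗ[1]cₗ[1] = (-2)·(1)·(-1) = 2, but T[1,1,1] = 4. The claim is false.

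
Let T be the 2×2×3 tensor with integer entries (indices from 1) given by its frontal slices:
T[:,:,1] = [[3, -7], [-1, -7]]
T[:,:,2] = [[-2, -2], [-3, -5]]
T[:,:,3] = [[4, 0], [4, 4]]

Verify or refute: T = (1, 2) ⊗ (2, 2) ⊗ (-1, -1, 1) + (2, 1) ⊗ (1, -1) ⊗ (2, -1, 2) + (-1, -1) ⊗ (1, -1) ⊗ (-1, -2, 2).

Yes

Reconstruct entrywise from the claimed factors. For example, T[1,1,2] = -2 and Σₗ aₗ[1]bₗ[1]cₗ[2] = (1)·(2)·(-1) + (2)·(1)·(-1) + (-1)·(1)·(-2) = -2; checking all 12 entries, every one matches. The claim holds.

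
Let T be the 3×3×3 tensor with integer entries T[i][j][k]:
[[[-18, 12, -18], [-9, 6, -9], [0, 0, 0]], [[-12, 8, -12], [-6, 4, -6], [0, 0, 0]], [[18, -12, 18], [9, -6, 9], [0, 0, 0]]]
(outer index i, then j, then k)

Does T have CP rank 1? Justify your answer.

If T = a ⊗ b ⊗ c then every fibre of T is a multiple of the corresponding factor, so read the factors off the fibres through the nonzero entry T[0,0,0] = -18.
The mode-1 fibre T[:,0,0] = [-18, -12, 18] gives a = (3, 2, -3) (primitive direction); the mode-2 fibre T[0,:,0] = [-18, -9, 0] gives b = (2, 1, 0); then c[k] = T[0,0,k] / (a[0]·b[0]) = [-18, 12, -18] / 6 = (-3, 2, -3).
Expanding (3, 2, -3) ⊗ (2, 1, 0) ⊗ (-3, 2, -3) reproduces all 27 entries of T, so T = (3, 2, -3) ⊗ (2, 1, 0) ⊗ (-3, 2, -3) and rank(T) ≤ 1.
Equivalently every frontal slice T[:,:,k] is c[k] times the rank-1 matrix (3, 2, -3) ⊗ (2, 1, 0). So T has rank 1 (it is nonzero).

Yes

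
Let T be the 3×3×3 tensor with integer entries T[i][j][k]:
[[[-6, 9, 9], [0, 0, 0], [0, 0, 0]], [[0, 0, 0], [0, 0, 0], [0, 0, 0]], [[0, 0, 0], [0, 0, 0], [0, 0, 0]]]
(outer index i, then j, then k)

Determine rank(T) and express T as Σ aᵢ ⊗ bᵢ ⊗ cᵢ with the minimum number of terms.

Lower bound: T ≠ 0 (e.g. T[0,0,0] = -6), so rank(T) ≥ 1.
Upper bound: if T = a ⊗ b ⊗ c then every fibre of T is a multiple of the corresponding factor, so read the factors off the fibres through the nonzero entry T[0,0,0] = -6.
The mode-1 fibre T[:,0,0] = [-6, 0, 0] gives a = (1, 0, 0) (primitive direction); the mode-2 fibre T[0,:,0] = [-6, 0, 0] gives b = (1, 0, 0); then c[k] = T[0,0,k] / (a[0]·b[0]) = [-6, 9, 9] / 1 = (-6, 9, 9).
Expanding (1, 0, 0) ⊗ (1, 0, 0) ⊗ (-6, 9, 9) reproduces all 27 entries of T, so T = (1, 0, 0) ⊗ (1, 0, 0) ⊗ (-6, 9, 9) and rank(T) ≤ 1.
These bounds meet, so rank(T) = 1.
Check entry T[2,1,1] = 0: (0)·(0)·(9) = 0.

rank(T) = 1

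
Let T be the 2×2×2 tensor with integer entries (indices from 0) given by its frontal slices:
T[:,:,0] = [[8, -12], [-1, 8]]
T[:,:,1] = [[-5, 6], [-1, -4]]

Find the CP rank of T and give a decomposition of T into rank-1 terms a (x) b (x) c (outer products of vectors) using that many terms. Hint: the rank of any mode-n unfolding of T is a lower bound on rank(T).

Lower bound: in the mode-2 unfolding of T (rows indexed by j, columns by (i,k)) the 2×2 minor on rows j ∈ {0, 1}, columns (i,k) ∈ {(0,0), (0,1)} is det [[8, -5], [-12, 6]] = -12 ≠ 0, so that unfolding has rank ≥ 2 and hence rank(T) ≥ 2 (CP rank is at least every unfolding rank, though it can be larger).
Upper bound: with S_k = T[:,:,k], the two rank-1 terms a₁b₁ᵀ, a₂b₂ᵀ are the rank-1 members of the pencil x·S₀ + y·S₁.
det(x·S₀ + y·S₁) is 52·x² − 78·xy + 26·y² = 26·(2·x − y)(x − y), vanishing at (x:y) = (1:2) and (1:1).
M₁ = S₀ + 2·S₁ = [[-2, 0], [-3, 0]] = −(2, 3)(1, 0)ᵀ and M₂ = S₀ + S₁ = [[3, -6], [-2, 4]] = (3, -2)(1, -2)ᵀ, so take a₁ = (2, 3), b₁ = (1, 0), a₂ = (3, -2), b₂ = (1, -2).
Each slice is an integer combination of E₁ = a₁b₁ᵀ and E₂ = a₂b₂ᵀ: S₀ = E₁ + 2·E₂, S₁ = −E₁ − E₂; reading off coefficients, c₁ = (1, -1) and c₂ = (2, -1).
Hence T = (2, 3) (x) (1, 0) (x) (1, -1) + (3, -2) (x) (1, -2) (x) (2, -1), so rank(T) ≤ 2.
These bounds meet, so rank(T) = 2.

rank(T) = 2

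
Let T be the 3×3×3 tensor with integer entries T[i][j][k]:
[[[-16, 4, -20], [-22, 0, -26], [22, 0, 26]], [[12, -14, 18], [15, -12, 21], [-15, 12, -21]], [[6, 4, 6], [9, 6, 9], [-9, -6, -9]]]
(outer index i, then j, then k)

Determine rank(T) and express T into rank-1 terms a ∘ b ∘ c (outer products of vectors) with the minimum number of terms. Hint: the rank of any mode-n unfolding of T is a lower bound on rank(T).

Lower bound: the mode-1 unfolding of T (rows indexed by i, columns by (j,k) = (0,0), (0,1), (0,2), (1,0), (1,1), (1,2), (2,0), (2,1), (2,2)) is [[-16, 4, -20, -22, 0, -26, 22, 0, 26], [12, -14, 18, 15, -12, 21, -15, 12, -21], [6, 4, 6, 9, 6, 9, -9, -6, -9]].
There the 2×2 minor on rows i ∈ {0, 1}, columns (j,k) ∈ {(0,0), (0,1)} is det [[-16, 4], [12, -14]] = 176 ≠ 0, so this unfolding has rank ≥ 2; CP rank is at least every unfolding rank, so rank(T) ≥ 2. (Unfolding ranks only ever bound the CP rank from below — rank(T) can be strictly larger than all of them — so the matching upper bound has to come from an explicit 2-term decomposition.)
Upper bound — finding two terms. Write S_k = T[:,:,k] for the frontal slices: S₀ = [[-16, -22, 22], [12, 15, -15], [6, 9, -9]], S₁ = [[4, 0, 0], [-14, -12, 12], [4, 6, -6]], S₂ = [[-20, -26, 26], [18, 21, -21], [6, 9, -9]].
If T = a₁ ∘ b₁ ∘ c₁ + a₂ ∘ b₂ ∘ c₂ then each S_k = c₁[k]·a₁b₁ᵀ + c₂[k]·a₂b₂ᵀ. S₀ and S₁ are linearly independent, so a₁b₁ᵀ and a₂b₂ᵀ must span the same plane of matrices: they are the rank-1 matrices of the form x·S₀ + y·S₁.
The 2×2 minor of x·S₀ + y·S₁ on rows {0,1}, columns {0,1} is 24·x² − 56·xy − 48·y² = 8·(x − 3·y)(3·x + 2·y), vanishing at (x:y) = (3:1) and (2:-3).
M₁ = 3·S₀ + S₁ = [[-44, -66, 66], [22, 33, -33], [22, 33, -33]] = (-11)·[2, -1, -1][2, 3, -3]ᵀ and M₂ = 2·S₀ − 3·S₁ = [[-44, -44, 44], [66, 66, -66], [0, 0, 0]] = (-22)·[2, -3, 0][1, 1, -1]ᵀ, so take a₁ = [2, -1, -1], b₁ = [2, 3, -3], a₂ = [2, -3, 0], b₂ = [1, 1, -1].
Each slice is an integer combination of E₁ = a₁b₁ᵀ and E₂ = a₂b₂ᵀ: S₀ = −3·E₁ − 2·E₂, S₁ = −2·E₁ + 6·E₂, S₂ = −3·E₁ − 4·E₂; reading off coefficients, c₁ = [-3, -2, -3] and c₂ = [-2, 6, -4].
Hence T = [2, -1, -1] ∘ [2, 3, -3] ∘ [-3, -2, -3] + [2, -3, 0] ∘ [1, 1, -1] ∘ [-2, 6, -4], so rank(T) ≤ 2.
These bounds meet, so rank(T) = 2.

rank(T) = 2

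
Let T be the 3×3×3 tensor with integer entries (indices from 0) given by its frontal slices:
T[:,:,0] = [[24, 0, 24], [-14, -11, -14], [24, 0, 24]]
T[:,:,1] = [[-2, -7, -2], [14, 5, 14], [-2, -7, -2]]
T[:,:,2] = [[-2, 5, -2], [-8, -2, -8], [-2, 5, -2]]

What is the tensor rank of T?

Lower bound: the mode-3 unfolding of T (rows indexed by k, columns by (i,j) = (0,0), (0,1), (0,2), (1,0), (1,1), (1,2), (2,0), (2,1), (2,2)) is [[24, 0, 24, -14, -11, -14, 24, 0, 24], [-2, -7, -2, 14, 5, 14, -2, -7, -2], [-2, 5, -2, -8, -2, -8, -2, 5, -2]].
There the 2×2 minor on rows k ∈ {0, 1}, columns (i,j) ∈ {(0,0), (0,1)} is det [[24, 0], [-2, -7]] = -168 ≠ 0, so this unfolding has rank ≥ 2; CP rank is at least every unfolding rank, so rank(T) ≥ 2. (This is only a lower bound: in general the CP rank may exceed every unfolding rank, so we still need to exhibit 2 rank-1 terms summing to T.)
Upper bound — finding two terms. Write S_k = T[:,:,k] for the frontal slices: S₀ = [[24, 0, 24], [-14, -11, -14], [24, 0, 24]], S₁ = [[-2, -7, -2], [14, 5, 14], [-2, -7, -2]], S₂ = [[-2, 5, -2], [-8, -2, -8], [-2, 5, -2]].
If T = a₁ (x) b₁ (x) c₁ + a₂ (x) b₂ (x) c₂ then each S_k = c₁[k]·a₁b₁ᵀ + c₂[k]·a₂b₂ᵀ. S₀ and S₁ are linearly independent, so a₁b₁ᵀ and a₂b₂ᵀ must span the same plane of matrices: they are the rank-1 matrices of the form x·S₀ + y·S₁.
The 2×2 minor of x·S₀ + y·S₁ on rows {0,1}, columns {0,1} is −264·x² + 44·xy + 88·y² = (-44)·(3·x − 2·y)(2·x + y), vanishing at (x:y) = (2:3) and (1:-2).
M₁ = 2·S₀ + 3·S₁ = [[42, -21, 42], [14, -7, 14], [42, -21, 42]] = 7·(3, 1, 3)(2, -1, 2)ᵀ and M₂ = S₀ − 2·S₁ = [[28, 14, 28], [-42, -21, -42], [28, 14, 28]] = 7·(2, -3, 2)(2, 1, 2)ᵀ, so take a₁ = (3, 1, 3), b₁ = (2, -1, 2), a₂ = (2, -3, 2), b₂ = (2, 1, 2).
Each slice is an integer combination of E₁ = a₁b₁ᵀ and E₂ = a₂b₂ᵀ: S₀ = 2·E₁ + 3·E₂, S₁ = E₁ − 2·E₂, S₂ = −E₁ + E₂; reading off coefficients, c₁ = (2, 1, -1) and c₂ = (3, -2, 1).
Hence T = (3, 1, 3) (x) (2, -1, 2) (x) (2, 1, -1) + (2, -3, 2) (x) (2, 1, 2) (x) (3, -2, 1), so rank(T) ≤ 2.
These bounds meet, so rank(T) = 2.

2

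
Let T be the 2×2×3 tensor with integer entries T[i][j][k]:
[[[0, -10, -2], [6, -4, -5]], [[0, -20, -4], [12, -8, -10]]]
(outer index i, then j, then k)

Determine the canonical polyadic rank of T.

Lower bound: in the mode-2 unfolding of T (rows indexed by j, columns by (i,k)) the 2×2 minor on rows j ∈ {0, 1}, columns (i,k) ∈ {(0,0), (0,1)} is det [[0, -10], [6, -4]] = 60 ≠ 0, so that unfolding has rank ≥ 2 and hence rank(T) ≥ 2 (CP rank is at least every unfolding rank, though it can be larger).
Upper bound: T[i,:,:] = a[i]·M for every slice, with a = (1, 2) and M = [[0, -10, -2], [6, -4, -5]] (rows j, columns k).
Splitting M by its rows (j = 0, 1), M = (1, 0)(0, -10, -2)ᵀ + (0, 1)(6, -4, -5)ᵀ.
Hence T = (1, 2) (x) (1, 0) (x) (0, -10, -2) + (1, 2) (x) (0, 1) (x) (6, -4, -5), so rank(T) ≤ 2.
These bounds meet, so rank(T) = 2.

2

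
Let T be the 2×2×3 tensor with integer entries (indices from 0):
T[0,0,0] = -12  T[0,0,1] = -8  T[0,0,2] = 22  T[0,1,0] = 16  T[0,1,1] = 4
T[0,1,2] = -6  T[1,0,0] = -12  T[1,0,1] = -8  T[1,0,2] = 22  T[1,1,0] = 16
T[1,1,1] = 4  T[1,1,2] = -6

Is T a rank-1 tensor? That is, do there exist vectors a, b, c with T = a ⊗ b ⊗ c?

The mode-3 unfolding of T (rows indexed by k, columns by (i,j) = (0,0), (0,1), (1,0), (1,1)) is [[-12, 16, -12, 16], [-8, 4, -8, 4], [22, -6, 22, -6]].
There the 2×2 minor on rows k ∈ {0, 1}, columns (i,j) ∈ {(0,0), (0,1)} is det [[-12, 16], [-8, 4]] = 80 ≠ 0, so this unfolding has rank ≥ 2; CP rank is at least every unfolding rank, so rank(T) ≥ 2.
In particular rank(T) ≥ 2 > 1, so T is not rank-1.

No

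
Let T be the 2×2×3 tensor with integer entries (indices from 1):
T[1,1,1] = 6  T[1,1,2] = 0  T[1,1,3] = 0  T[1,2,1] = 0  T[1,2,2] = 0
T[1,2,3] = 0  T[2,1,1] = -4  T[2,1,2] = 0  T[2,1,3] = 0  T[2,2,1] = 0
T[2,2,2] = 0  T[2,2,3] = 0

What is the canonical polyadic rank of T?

1

Lower bound: T ≠ 0 (e.g. T[1,1,1] = 6), so rank(T) ≥ 1.
Upper bound: if T = a ∘ b ∘ c then every fibre of T is a multiple of the corresponding factor, so read the factors off the fibres through the nonzero entry T[1,1,1] = 6.
The mode-1 fibre T[:,1,1] = [6, -4] gives a = (3, -2) (primitive direction); the mode-2 fibre T[1,:,1] = [6, 0] gives b = (1, 0); then c[k] = T[1,1,k] / (a[1]·b[1]) = [6, 0, 0] / 3 = (2, 0, 0).
Expanding (3, -2) ∘ (1, 0) ∘ (2, 0, 0) reproduces all 12 entries of T, so T = (3, -2) ∘ (1, 0) ∘ (2, 0, 0) and rank(T) ≤ 1.
These bounds meet, so rank(T) = 1.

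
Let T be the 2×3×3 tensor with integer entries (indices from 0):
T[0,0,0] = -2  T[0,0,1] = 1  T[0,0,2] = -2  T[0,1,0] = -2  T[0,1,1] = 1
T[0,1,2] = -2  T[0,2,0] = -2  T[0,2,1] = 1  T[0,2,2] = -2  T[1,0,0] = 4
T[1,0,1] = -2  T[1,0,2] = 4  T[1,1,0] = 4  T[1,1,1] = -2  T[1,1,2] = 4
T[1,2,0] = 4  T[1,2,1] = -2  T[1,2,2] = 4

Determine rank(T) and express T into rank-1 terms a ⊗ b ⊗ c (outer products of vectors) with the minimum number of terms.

rank(T) = 1

Lower bound: T ≠ 0 (e.g. T[0,0,0] = -2), so rank(T) ≥ 1.
Upper bound: the mode-1 fibre T[:,0,0] = [-2, 4] gives a = [1, -2] (primitive direction); the mode-2 fibre T[0,:,0] = [-2, -2, -2] gives b = [1, 1, 1]; then c[k] = T[0,0,k] / (a[0]·b[0]) = [-2, 1, -2] / 1 = [-2, 1, -2].
Expanding [1, -2] ⊗ [1, 1, 1] ⊗ [-2, 1, -2] reproduces all 18 entries of T, so T = [1, -2] ⊗ [1, 1, 1] ⊗ [-2, 1, -2] and rank(T) ≤ 1.
These bounds meet, so rank(T) = 1.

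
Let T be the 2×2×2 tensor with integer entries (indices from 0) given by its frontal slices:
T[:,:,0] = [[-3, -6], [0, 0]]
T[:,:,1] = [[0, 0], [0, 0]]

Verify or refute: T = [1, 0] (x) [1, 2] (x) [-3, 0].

Reconstruct entrywise from the claimed factors. For example, T[0,1,1] = 0 and Σₗ aₗ[0]bₗ[1]cₗ[1] = (1)·(2)·(0) = 0; checking all 8 entries, every one matches. The claim holds.

Yes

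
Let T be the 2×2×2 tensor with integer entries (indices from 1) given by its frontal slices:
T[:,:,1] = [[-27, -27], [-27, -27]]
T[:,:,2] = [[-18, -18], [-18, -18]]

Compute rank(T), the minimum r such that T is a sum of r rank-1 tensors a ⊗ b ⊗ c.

Lower bound: T ≠ 0 (e.g. T[1,1,1] = -27), so rank(T) ≥ 1.
Upper bound: if T = a ⊗ b ⊗ c then every fibre of T is a multiple of the corresponding factor, so read the factors off the fibres through the nonzero entry T[1,1,1] = -27.
The mode-1 fibre T[:,1,1] = [-27, -27] gives a = [1, 1] (primitive direction); the mode-2 fibre T[1,:,1] = [-27, -27] gives b = [1, 1]; then c[k] = T[1,1,k] / (a[1]·b[1]) = [-27, -18] / 1 = [-27, -18].
Expanding [1, 1] ⊗ [1, 1] ⊗ [-27, -18] reproduces all 8 entries of T, so T = [1, 1] ⊗ [1, 1] ⊗ [-27, -18] and rank(T) ≤ 1.
These bounds meet, so rank(T) = 1.
Check entry T[1,1,1] = -27: (1)·(1)·(-27) = -27.

1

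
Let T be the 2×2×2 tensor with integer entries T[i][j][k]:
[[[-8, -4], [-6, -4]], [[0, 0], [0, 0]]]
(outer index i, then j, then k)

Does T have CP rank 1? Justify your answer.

No

The mode-3 unfolding of T (rows indexed by k, columns by (i,j) = (0,0), (0,1), (1,0), (1,1)) is [[-8, -6, 0, 0], [-4, -4, 0, 0]].
There the 2×2 minor on rows k ∈ {0, 1}, columns (i,j) ∈ {(0,0), (0,1)} is det [[-8, -6], [-4, -4]] = 8 ≠ 0, so this unfolding has rank ≥ 2; CP rank is at least every unfolding rank, so rank(T) ≥ 2.
In particular rank(T) ≥ 2 > 1, so T is not rank-1.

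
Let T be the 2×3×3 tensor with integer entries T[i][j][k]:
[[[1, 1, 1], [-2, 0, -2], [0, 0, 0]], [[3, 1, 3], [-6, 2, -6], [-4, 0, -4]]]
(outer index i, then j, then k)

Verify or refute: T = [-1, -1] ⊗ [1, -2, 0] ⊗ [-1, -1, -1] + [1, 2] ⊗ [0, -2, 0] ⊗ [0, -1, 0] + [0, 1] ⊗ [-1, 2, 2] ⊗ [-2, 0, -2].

Reconstruct entrywise from the claimed factors. For example, T[0,2,2] = 0 and Σₗ aₗ[0]bₗ[2]cₗ[2] = (-1)·(0)·(-1) + (1)·(0)·(0) + (0)·(2)·(-2) = 0; checking all 18 entries, every one matches. The claim holds.

Yes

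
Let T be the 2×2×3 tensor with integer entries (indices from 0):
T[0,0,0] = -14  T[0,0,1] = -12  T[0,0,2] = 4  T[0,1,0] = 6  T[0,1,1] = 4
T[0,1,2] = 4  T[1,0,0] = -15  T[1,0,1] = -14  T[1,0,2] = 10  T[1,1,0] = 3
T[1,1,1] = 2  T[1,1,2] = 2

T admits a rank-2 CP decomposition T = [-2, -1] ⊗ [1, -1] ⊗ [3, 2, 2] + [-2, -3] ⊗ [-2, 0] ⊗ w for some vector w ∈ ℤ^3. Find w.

w = [-2, -2, 2]

Subtract the known terms from T to get the rank-1 residual R = [-2, -3] ⊗ [-2, 0] ⊗ w, so R[i,j,k] = a[i]·b[j]·w[k]. Pick indices with nonzero a[0]·b[0] = (-2)·(-2) = 4. Only the fibre through (0,0,·) is needed: R[0,0,:] = T[0,0,:] − Σₗ aₗ[0]bₗ[0]cₗ = [-14, -12, 4] − (-2)·(1)·[3, 2, 2] = [-8, -8, 8]. Then w[k] = R[0,0,k] / 4 for each k, giving w = [-8, -8, 8] / 4 = [-2, -2, 2].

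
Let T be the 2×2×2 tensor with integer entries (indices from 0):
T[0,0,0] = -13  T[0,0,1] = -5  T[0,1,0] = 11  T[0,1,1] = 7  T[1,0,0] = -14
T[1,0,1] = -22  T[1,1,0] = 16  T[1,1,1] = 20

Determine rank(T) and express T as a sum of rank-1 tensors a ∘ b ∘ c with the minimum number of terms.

rank(T) = 2

Lower bound: the mode-3 unfolding of T (rows indexed by k, columns by (i,j) = (0,0), (0,1), (1,0), (1,1)) is [[-13, 11, -14, 16], [-5, 7, -22, 20]].
There the 2×2 minor on rows k ∈ {0, 1}, columns (i,j) ∈ {(0,0), (0,1)} is det [[-13, 11], [-5, 7]] = -36 ≠ 0, so this unfolding has rank ≥ 2; CP rank is at least every unfolding rank, so rank(T) ≥ 2. (This is only a lower bound: in general the CP rank may exceed every unfolding rank, so we still need to exhibit 2 rank-1 terms summing to T.)
Upper bound — finding two terms. Write S_k = T[:,:,k] for the frontal slices: S₀ = [[-13, 11], [-14, 16]], S₁ = [[-5, 7], [-22, 20]].
If T = a₁ ∘ b₁ ∘ c₁ + a₂ ∘ b₂ ∘ c₂ then each S_k = c₁[k]·a₁b₁ᵀ + c₂[k]·a₂b₂ᵀ. S₀ and S₁ are linearly independent, so a₁b₁ᵀ and a₂b₂ᵀ must span the same plane of matrices: they are the rank-1 matrices of the form x·S₀ + y·S₁.
det(x·S₀ + y·S₁) is −54·x² + 54·y² = (-54)·(x − y)(x + y), vanishing at (x:y) = (1:1) and (1:-1).
M₁ = S₀ + S₁ = [[-18, 18], [-36, 36]] = (-18)·[1, 2][1, -1]ᵀ and M₂ = S₀ − S₁ = [[-8, 4], [8, -4]] = (-4)·[1, -1][2, -1]ᵀ, so take a₁ = [1, 2], b₁ = [1, -1], a₂ = [1, -1], b₂ = [2, -1].
Each slice is an integer combination of E₁ = a₁b₁ᵀ and E₂ = a₂b₂ᵀ: S₀ = −9·E₁ − 2·E₂, S₁ = −9·E₁ + 2·E₂; reading off coefficients, c₁ = [-9, -9] and c₂ = [-2, 2].
Hence T = [1, 2] ∘ [1, -1] ∘ [-9, -9] + [1, -1] ∘ [2, -1] ∘ [-2, 2], so rank(T) ≤ 2.
These bounds meet, so rank(T) = 2.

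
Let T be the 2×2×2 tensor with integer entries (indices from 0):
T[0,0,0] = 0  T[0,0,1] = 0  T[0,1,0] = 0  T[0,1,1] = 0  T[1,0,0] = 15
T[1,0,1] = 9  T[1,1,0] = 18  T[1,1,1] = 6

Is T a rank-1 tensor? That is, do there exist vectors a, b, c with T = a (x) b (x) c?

No

The mode-2 unfolding of T (rows indexed by j, columns by (i,k) = (0,0), (0,1), (1,0), (1,1)) is [[0, 0, 15, 9], [0, 0, 18, 6]].
There the 2×2 minor on rows j ∈ {0, 1}, columns (i,k) ∈ {(1,0), (1,1)} is det [[15, 9], [18, 6]] = -72 ≠ 0, so this unfolding has rank ≥ 2; CP rank is at least every unfolding rank, so rank(T) ≥ 2.
In particular rank(T) ≥ 2 > 1, so T is not rank-1.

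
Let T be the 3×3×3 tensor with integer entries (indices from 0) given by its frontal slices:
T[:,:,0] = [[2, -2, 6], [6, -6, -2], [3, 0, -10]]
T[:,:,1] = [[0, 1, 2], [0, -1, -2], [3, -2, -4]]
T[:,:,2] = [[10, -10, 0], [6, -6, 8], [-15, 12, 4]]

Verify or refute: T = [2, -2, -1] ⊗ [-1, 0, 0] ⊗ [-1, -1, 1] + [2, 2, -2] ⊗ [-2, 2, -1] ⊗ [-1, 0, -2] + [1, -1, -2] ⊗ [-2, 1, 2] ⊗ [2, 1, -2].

Reconstruct entrywise from the claimed factors. For example, T[2,2,2] = 4 and Σₗ aₗ[2]bₗ[2]cₗ[2] = (-1)·(0)·(1) + (-2)·(-1)·(-2) + (-2)·(2)·(-2) = 4; checking all 27 entries, every one matches. The claim holds.

Yes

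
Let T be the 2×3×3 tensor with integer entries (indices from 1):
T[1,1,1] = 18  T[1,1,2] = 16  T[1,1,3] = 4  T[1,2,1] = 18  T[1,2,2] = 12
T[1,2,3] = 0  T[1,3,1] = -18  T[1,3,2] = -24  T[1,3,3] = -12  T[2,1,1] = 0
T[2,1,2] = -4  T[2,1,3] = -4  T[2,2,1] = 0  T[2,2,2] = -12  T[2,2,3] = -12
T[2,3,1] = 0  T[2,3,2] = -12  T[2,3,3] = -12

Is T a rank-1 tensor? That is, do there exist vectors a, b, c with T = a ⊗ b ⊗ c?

The mode-1 unfolding of T (rows indexed by i, columns by (j,k) = (1,1), (1,2), (1,3), (2,1), (2,2), (2,3), (3,1), (3,2), (3,3)) is [[18, 16, 4, 18, 12, 0, -18, -24, -12], [0, -4, -4, 0, -12, -12, 0, -12, -12]].
There the 2×2 minor on rows i ∈ {1, 2}, columns (j,k) ∈ {(1,1), (1,2)} is det [[18, 16], [0, -4]] = -72 ≠ 0, so this unfolding has rank ≥ 2; CP rank is at least every unfolding rank, so rank(T) ≥ 2.
In particular rank(T) ≥ 2 > 1, so T is not rank-1.

No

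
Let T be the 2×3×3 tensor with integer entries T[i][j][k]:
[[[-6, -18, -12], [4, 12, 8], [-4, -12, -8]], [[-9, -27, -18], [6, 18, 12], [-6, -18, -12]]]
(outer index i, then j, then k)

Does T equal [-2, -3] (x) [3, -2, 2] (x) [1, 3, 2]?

Yes

Reconstruct entrywise from the claimed factors. For example, T[1,1,1] = 18 and Σₗ aₗ[1]bₗ[1]cₗ[1] = (-3)·(-2)·(3) = 18; checking all 18 entries, every one matches. The claim holds.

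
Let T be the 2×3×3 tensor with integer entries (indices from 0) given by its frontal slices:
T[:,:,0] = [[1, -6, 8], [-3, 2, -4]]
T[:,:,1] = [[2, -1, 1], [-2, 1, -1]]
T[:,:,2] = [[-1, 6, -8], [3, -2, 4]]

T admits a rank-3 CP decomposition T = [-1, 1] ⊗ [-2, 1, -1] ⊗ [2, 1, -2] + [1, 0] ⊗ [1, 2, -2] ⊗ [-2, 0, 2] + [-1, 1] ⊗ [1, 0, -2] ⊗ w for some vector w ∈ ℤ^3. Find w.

w = [1, 0, -1]

Subtract the known terms from T to get the rank-1 residual R = [-1, 1] ⊗ [1, 0, -2] ⊗ w, so R[i,j,k] = a[i]·b[j]·w[k]. Pick indices with nonzero a[0]·b[0] = (-1)·(1) = -1. Only the fibre through (0,0,·) is needed: R[0,0,:] = T[0,0,:] − Σₗ aₗ[0]bₗ[0]cₗ = [1, 2, -1] − (-1)·(-2)·[2, 1, -2] − (1)·(1)·[-2, 0, 2] = [-1, 0, 1]. Then w[k] = R[0,0,k] / -1 for each k, giving w = [-1, 0, 1] / -1 = [1, 0, -1].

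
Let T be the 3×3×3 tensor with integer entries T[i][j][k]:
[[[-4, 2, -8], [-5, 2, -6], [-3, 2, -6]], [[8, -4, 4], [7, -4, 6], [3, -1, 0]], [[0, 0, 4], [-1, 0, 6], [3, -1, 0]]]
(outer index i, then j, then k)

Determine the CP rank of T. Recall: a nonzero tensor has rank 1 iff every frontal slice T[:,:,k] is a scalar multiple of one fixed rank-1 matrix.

Lower bound: the mode-2 unfolding of T (rows indexed by j, columns by (i,k) = (0,0), (0,1), (0,2), (1,0), (1,1), (1,2), (2,0), (2,1), (2,2)) is [[-4, 2, -8, 8, -4, 4, 0, 0, 4], [-5, 2, -6, 7, -4, 6, -1, 0, 6], [-3, 2, -6, 3, -1, 0, 3, -1, 0]].
There the 3×3 minor on rows j ∈ {0, 1, 2}, columns (i,k) ∈ {(0,0), (0,1), (0,2)} is det [[-4, 2, -8], [-5, 2, -6], [-3, 2, -6]] = 8 ≠ 0, so this unfolding has rank ≥ 3; CP rank is at least every unfolding rank, so rank(T) ≥ 3. (Unfolding ranks only ever bound the CP rank from below — rank(T) can be strictly larger than all of them — so the matching upper bound has to come from an explicit 3-term decomposition.)
Upper bound: T is a sum of 3 rank-1 terms, T = (1, 1, -1) ⊗ (1, 1, 0) ⊗ (4, -2, 0) + (1, 1, 1) ⊗ (0, 1, -1) ⊗ (-1, 0, 2) + (2, -1, -1) ⊗ (2, 2, 1) ⊗ (-2, 1, -2) (one valid choice — decompositions are not unique — normalised so each a, b is primitive with positive first nonzero entry; check it by expanding all entries), so rank(T) ≤ 3.
These bounds meet, so rank(T) = 3.

3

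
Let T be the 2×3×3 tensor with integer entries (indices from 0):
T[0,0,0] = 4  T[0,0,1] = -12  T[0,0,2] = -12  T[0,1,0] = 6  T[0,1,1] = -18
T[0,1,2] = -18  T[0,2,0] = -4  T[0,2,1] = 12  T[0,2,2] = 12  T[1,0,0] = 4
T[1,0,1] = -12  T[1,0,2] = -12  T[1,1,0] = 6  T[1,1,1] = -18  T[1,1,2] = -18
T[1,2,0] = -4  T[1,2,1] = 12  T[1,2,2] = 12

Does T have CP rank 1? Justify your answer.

If T = a (x) b (x) c then every fibre of T is a multiple of the corresponding factor, so read the factors off the fibres through the nonzero entry T[0,0,0] = 4.
The mode-1 fibre T[:,0,0] = [4, 4] gives a = (1, 1) (primitive direction); the mode-2 fibre T[0,:,0] = [4, 6, -4] gives b = (2, 3, -2); then c[k] = T[0,0,k] / (a[0]·b[0]) = [4, -12, -12] / 2 = (2, -6, -6).
Expanding (1, 1) (x) (2, 3, -2) (x) (2, -6, -6) reproduces all 18 entries of T, so T = (1, 1) (x) (2, 3, -2) (x) (2, -6, -6) and rank(T) ≤ 1.
Equivalently every frontal slice T[:,:,k] is c[k] times the rank-1 matrix (1, 1) (x) (2, 3, -2). So T has rank 1 (it is nonzero).

Yes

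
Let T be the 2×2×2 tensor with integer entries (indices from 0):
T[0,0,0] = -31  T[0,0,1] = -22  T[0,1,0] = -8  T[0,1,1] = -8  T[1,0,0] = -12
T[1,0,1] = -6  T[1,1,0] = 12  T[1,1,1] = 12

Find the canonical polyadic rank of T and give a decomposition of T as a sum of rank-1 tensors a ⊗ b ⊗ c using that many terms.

rank(T) = 2

Lower bound: in the mode-2 unfolding of T (rows indexed by j, columns by (i,k)) the 2×2 minor on rows j ∈ {0, 1}, columns (i,k) ∈ {(0,0), (0,1)} is det [[-31, -22], [-8, -8]] = 72 ≠ 0, so that unfolding has rank ≥ 2 and hence rank(T) ≥ 2 (CP rank is at least every unfolding rank, though it can be larger).
Upper bound: with S_k = T[:,:,k], the two rank-1 terms a₁b₁ᵀ, a₂b₂ᵀ are the rank-1 members of the pencil x·S₀ + y·S₁.
det(x·S₀ + y·S₁) is −468·x² − 780·xy − 312·y² = (-156)·(3·x + 2·y)(x + y), vanishing at (x:y) = (2:-3) and (1:-1).
M₁ = 2·S₀ − 3·S₁ = [[4, 8], [-6, -12]] = 2·[2, -3][1, 2]ᵀ and M₂ = S₀ − S₁ = [[-9, 0], [-6, 0]] = (-3)·[3, 2][1, 0]ᵀ, so take a₁ = [2, -3], b₁ = [1, 2], a₂ = [3, 2], b₂ = [1, 0].
Each slice is an integer combination of E₁ = a₁b₁ᵀ and E₂ = a₂b₂ᵀ: S₀ = −2·E₁ − 9·E₂, S₁ = −2·E₁ − 6·E₂; reading off coefficients, c₁ = [-2, -2] and c₂ = [-9, -6].
Hence T = [2, -3] ⊗ [1, 2] ⊗ [-2, -2] + [3, 2] ⊗ [1, 0] ⊗ [-9, -6], so rank(T) ≤ 2.
These bounds meet, so rank(T) = 2.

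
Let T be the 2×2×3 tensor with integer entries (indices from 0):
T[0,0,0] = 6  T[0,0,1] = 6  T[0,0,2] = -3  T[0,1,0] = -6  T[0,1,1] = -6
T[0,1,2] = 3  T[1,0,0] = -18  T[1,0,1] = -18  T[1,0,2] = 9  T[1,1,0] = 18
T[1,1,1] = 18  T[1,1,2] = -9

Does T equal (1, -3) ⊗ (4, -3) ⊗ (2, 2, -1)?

No

Reconstruct entry (0,0,0) from the claimed factors: Σₗ aₗ[0]bₗ[0]cₗ[0] = (1)·(4)·(2) = 8, but T[0,0,0] = 6. The claim is false.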